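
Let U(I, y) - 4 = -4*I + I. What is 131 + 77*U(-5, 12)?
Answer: 1594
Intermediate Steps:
U(I, y) = 4 - 3*I (U(I, y) = 4 + (-4*I + I) = 4 - 3*I)
131 + 77*U(-5, 12) = 131 + 77*(4 - 3*(-5)) = 131 + 77*(4 + 15) = 131 + 77*19 = 131 + 1463 = 1594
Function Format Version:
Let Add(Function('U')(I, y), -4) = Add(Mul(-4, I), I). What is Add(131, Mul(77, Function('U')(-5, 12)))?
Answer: 1594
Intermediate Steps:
Function('U')(I, y) = Add(4, Mul(-3, I)) (Function('U')(I, y) = Add(4, Add(Mul(-4, I), I)) = Add(4, Mul(-3, I)))
Add(131, Mul(77, Function('U')(-5, 12))) = Add(131, Mul(77, Add(4, Mul(-3, -5)))) = Add(131, Mul(77, Add(4, 15))) = Add(131, Mul(77, 19)) = Add(131, 1463) = 1594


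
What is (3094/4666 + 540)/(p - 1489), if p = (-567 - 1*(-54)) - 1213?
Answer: -1261367/7500595 ≈ -0.16817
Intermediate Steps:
p = -1726 (p = (-567 + 54) - 1213 = -513 - 1213 = -1726)
(3094/4666 + 540)/(p - 1489) = (3094/4666 + 540)/(-1726 - 1489) = (3094*(1/4666) + 540)/(-3215) = (1547/2333 + 540)*(-1/3215) = (1261367/2333)*(-1/3215) = -1261367/7500595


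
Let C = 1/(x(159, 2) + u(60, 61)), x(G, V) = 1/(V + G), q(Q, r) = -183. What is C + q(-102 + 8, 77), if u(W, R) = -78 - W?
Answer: -4065872/22217 ≈ -183.01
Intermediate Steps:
x(G, V) = 1/(G + V)
C = -161/22217 (C = 1/(1/(159 + 2) + (-78 - 1*60)) = 1/(1/161 + (-78 - 60)) = 1/(1/161 - 138) = 1/(-22217/161) = -161/22217 ≈ -0.0072467)
C + q(-102 + 8, 77) = -161/22217 - 183 = -4065872/22217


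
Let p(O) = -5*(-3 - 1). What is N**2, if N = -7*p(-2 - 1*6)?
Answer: 19600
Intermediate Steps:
p(O) = 20 (p(O) = -5*(-4) = 20)
N = -140 (N = -7*20 = -140)
N**2 = (-140)**2 = 19600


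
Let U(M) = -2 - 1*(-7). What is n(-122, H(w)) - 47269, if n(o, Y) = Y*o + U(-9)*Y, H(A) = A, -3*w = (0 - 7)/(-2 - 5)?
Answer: -47230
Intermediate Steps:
U(M) = 5 (U(M) = -2 + 7 = 5)
w = -⅓ (w = -(0 - 7)/(3*(-2 - 5)) = -(-7)/(3*(-7)) = -(-7)*(-1)/(3*7) = -⅓*1 = -⅓ ≈ -0.33333)
n(o, Y) = 5*Y + Y*o (n(o, Y) = Y*o + 5*Y = 5*Y + Y*o)
n(-122, H(w)) - 47269 = -(5 - 122)/3 - 47269 = -⅓*(-117) - 47269 = 39 - 47269 = -47230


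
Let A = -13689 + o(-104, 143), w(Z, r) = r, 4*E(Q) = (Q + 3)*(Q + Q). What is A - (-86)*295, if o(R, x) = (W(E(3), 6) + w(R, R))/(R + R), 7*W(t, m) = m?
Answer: 8504129/728 ≈ 11682.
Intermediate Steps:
E(Q) = Q*(3 + Q)/2 (E(Q) = ((Q + 3)*(Q + Q))/4 = ((3 + Q)*(2*Q))/4 = (2*Q*(3 + Q))/4 = Q*(3 + Q)/2)
W(t, m) = m/7
o(R, x) = (6/7 + R)/(2*R) (o(R, x) = ((⅐)*6 + R)/(R + R) = (6/7 + R)/((2*R)) = (6/7 + R)*(1/(2*R)) = (6/7 + R)/(2*R))
A = -9965231/728 (A = -13689 + (1/14)*(6 + 7*(-104))/(-104) = -13689 + (1/14)*(-1/104)*(6 - 728) = -13689 + (1/14)*(-1/104)*(-722) = -13689 + 361/728 = -9965231/728 ≈ -13689.)
A - (-86)*295 = -9965231/728 - (-86)*295 = -9965231/728 - 1*(-25370) = -9965231/728 + 25370 = 8504129/728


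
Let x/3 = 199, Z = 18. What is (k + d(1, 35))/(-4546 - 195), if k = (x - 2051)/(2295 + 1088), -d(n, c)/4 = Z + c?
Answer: 718650/16038803 ≈ 0.044807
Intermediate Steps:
x = 597 (x = 3*199 = 597)
d(n, c) = -72 - 4*c (d(n, c) = -4*(18 + c) = -72 - 4*c)
k = -1454/3383 (k = (597 - 2051)/(2295 + 1088) = -1454/3383 ≈ -0.42980)
(k + d(1, 35))/(-4546 - 195) = (-1454/3383 + (-72 - 4*35))/(-4546 - 195) = (-1454/3383 + (-72 - 140))/(-4741) = (-1454/3383 - 212)*(-1/4741) = -718650/3383*(-1/4741) = 718650/16038803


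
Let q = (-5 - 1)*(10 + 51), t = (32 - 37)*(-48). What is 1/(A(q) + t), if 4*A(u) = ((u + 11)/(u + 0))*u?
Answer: 4/605 ≈ 0.0066116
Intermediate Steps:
t = 240 (t = -5*(-48) = 240)
q = -366 (q = -6*61 = -366)
A(u) = 11/4 + u/4 (A(u) = (((u + 11)/(u + 0))*u)/4 = (((11 + u)/u)*u)/4 = (11 + u)/4 = 11/4 + u/4)
1/(A(q) + t) = 1/((11/4 + (1/4)*(-366)) + 240) = 1/((11/4 - 183/2) + 240) = 1/(-355/4 + 240) = 1/(605/4) = 4/605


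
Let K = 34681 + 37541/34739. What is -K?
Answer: -1204820800/34739 ≈ -34682.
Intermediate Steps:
K = 1204820800/34739 (K = 34681 + 37541*(1/34739) = 34681 + 37541/34739 = 1204820800/34739 ≈ 34682.)
-K = -1*1204820800/34739 = -1204820800/34739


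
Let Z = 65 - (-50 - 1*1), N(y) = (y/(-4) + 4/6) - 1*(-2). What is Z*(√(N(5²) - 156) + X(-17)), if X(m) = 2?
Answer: 232 + 58*I*√5745/3 ≈ 232.0 + 1465.4*I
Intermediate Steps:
N(y) = 8/3 - y/4 (N(y) = (y*(-¼) + 4*(⅙)) + 2 = (-y/4 + ⅔) + 2 = (⅔ - y/4) + 2 = 8/3 - y/4)
Z = 116 (Z = 65 - (-50 - 1) = 65 - 1*(-51) = 65 + 51 = 116)
Z*(√(N(5²) - 156) + X(-17)) = 116*(√((8/3 - ¼*5²) - 156) + 2) = 116*(√((8/3 - ¼*25) - 156) + 2) = 116*(√((8/3 - 25/4) - 156) + 2) = 116*(√(-43/12 - 156) + 2) = 116*(√(-1915/12) + 2) = 116*(I*√5745/6 + 2) = 116*(2 + I*√5745/6) = 232 + 58*I*√5745/3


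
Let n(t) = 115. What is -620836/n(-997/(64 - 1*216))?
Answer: -620836/115 ≈ -5398.6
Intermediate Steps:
-620836/n(-997/(64 - 1*216)) = -620836/115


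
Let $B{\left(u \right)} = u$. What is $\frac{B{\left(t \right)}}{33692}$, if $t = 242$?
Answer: $\frac{121}{16846} \approx 0.0071827$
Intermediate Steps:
$\frac{B{\left(t \right)}}{33692} = \frac{242}{33692} = 242 \cdot \frac{1}{33692} = \frac{121}{16846}$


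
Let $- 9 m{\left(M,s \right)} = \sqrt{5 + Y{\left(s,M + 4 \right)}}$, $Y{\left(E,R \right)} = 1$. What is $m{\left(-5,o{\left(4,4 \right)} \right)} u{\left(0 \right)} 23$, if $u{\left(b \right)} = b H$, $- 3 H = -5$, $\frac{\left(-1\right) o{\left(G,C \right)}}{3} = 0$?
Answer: $0$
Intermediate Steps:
$o{\left(G,C \right)} = 0$ ($o{\left(G,C \right)} = \left(-3\right) 0 = 0$)
$H = \frac{5}{3}$ ($H = \left(- \frac{1}{3}\right) \left(-5\right) = \frac{5}{3} \approx 1.6667$)
$m{\left(M,s \right)} = - \frac{\sqrt{6}}{9}$ ($m{\left(M,s \right)} = - \frac{\sqrt{5 + 1}}{9} = - \frac{\sqrt{6}}{9}$)
$u{\left(b \right)} = \frac{5 b}{3}$ ($u{\left(b \right)} = b \frac{5}{3} = \frac{5 b}{3}$)
$m{\left(-5,o{\left(4,4 \right)} \right)} u{\left(0 \right)} 23 = - \frac{\sqrt{6}}{9} \cdot \frac{5}{3} \cdot 0 \cdot 23 = - \frac{\sqrt{6}}{9} \cdot 0 \cdot 23 = 0 \cdot 23 = 0$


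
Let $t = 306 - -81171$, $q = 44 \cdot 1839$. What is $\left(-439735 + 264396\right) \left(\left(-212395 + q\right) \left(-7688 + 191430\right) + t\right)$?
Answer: $4235862871741999$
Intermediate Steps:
$q = 80916$
$t = 81477$ ($t = 306 + 81171 = 81477$)
$\left(-439735 + 264396\right) \left(\left(-212395 + q\right) \left(-7688 + 191430\right) + t\right) = \left(-439735 + 264396\right) \left(\left(-212395 + 80916\right) \left(-7688 + 191430\right) + 81477\right) = - 175339 \left(\left(-131479\right) 183742 + 81477\right) = - 175339 \left(-24158214418 + 81477\right) = \left(-175339\right) \left(-24158132941\right) = 4235862871741999$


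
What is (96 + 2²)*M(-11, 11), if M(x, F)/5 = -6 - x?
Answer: 2500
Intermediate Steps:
M(x, F) = -30 - 5*x (M(x, F) = 5*(-6 - x) = -30 - 5*x)
(96 + 2²)*M(-11, 11) = (96 + 2²)*(-30 - 5*(-11)) = (96 + 4)*(-30 + 55) = 100*25 = 2500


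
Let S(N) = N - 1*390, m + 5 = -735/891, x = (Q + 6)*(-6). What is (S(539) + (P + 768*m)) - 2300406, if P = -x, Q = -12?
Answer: -228171887/99 ≈ -2.3048e+6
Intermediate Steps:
x = 36 (x = (-12 + 6)*(-6) = -6*(-6) = 36)
m = -1730/297 (m = -5 - 735/891 = -5 - 735*1/891 = -5 - 245/297 = -1730/297 ≈ -5.8249)
P = -36 (P = -1*36 = -36)
S(N) = -390 + N (S(N) = N - 390 = -390 + N)
(S(539) + (P + 768*m)) - 2300406 = ((-390 + 539) + (-36 + 768*(-1730/297))) - 2300406 = (149 + (-36 - 442880/99)) - 2300406 = (149 - 446444/99) - 2300406 = -431693/99 - 2300406 = -228171887/99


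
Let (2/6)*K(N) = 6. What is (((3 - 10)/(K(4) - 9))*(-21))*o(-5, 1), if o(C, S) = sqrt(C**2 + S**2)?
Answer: 49*sqrt(26)/3 ≈ 83.284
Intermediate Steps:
K(N) = 18 (K(N) = 3*6 = 18)
(((3 - 10)/(K(4) - 9))*(-21))*o(-5, 1) = (((3 - 10)/(18 - 9))*(-21))*sqrt((-5)**2 + 1**2) = (-7/9*(-21))*sqrt(25 + 1) = (-7*1/9*(-21))*sqrt(26) = (-7/9*(-21))*sqrt(26) = 49*sqrt(26)/3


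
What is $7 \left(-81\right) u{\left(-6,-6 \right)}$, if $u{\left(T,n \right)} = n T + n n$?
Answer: $-40824$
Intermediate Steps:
$u{\left(T,n \right)} = n^{2} + T n$ ($u{\left(T,n \right)} = T n + n^{2} = n^{2} + T n$)
$7 \left(-81\right) u{\left(-6,-6 \right)} = 7 \left(-81\right) \left(- 6 \left(-6 - 6\right)\right) = - 567 \left(\left(-6\right) \left(-12\right)\right) = \left(-567\right) 72 = -40824$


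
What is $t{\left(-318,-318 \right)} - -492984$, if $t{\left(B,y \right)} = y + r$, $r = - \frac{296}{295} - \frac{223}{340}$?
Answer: $\frac{1976569335}{4012} \approx 4.9266 \cdot 10^{5}$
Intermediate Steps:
$r = - \frac{6657}{4012}$ ($r = \left(-296\right) \frac{1}{295} - \frac{223}{340} = - \frac{296}{295} - \frac{223}{340} = - \frac{6657}{4012} \approx -1.6593$)
$t{\left(B,y \right)} = - \frac{6657}{4012} + y$ ($t{\left(B,y \right)} = y - \frac{6657}{4012} = - \frac{6657}{4012} + y$)
$t{\left(-318,-318 \right)} - -492984 = \left(- \frac{6657}{4012} - 318\right) - -492984 = - \frac{1282473}{4012} + 492984 = \frac{1976569335}{4012}$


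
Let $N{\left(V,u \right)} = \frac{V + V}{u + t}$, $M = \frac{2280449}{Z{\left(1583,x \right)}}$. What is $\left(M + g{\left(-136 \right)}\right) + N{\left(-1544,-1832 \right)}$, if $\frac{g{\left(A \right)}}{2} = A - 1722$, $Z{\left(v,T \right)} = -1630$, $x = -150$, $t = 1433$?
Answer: $- \frac{3321640631}{650370} \approx -5107.3$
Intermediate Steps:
$g{\left(A \right)} = -3444 + 2 A$ ($g{\left(A \right)} = 2 \left(A - 1722\right) = 2 \left(-1722 + A\right) = -3444 + 2 A$)
$M = - \frac{2280449}{1630}$ ($M = \frac{2280449}{-1630} = 2280449 \left(- \frac{1}{1630}\right) = - \frac{2280449}{1630} \approx -1399.0$)
$N{\left(V,u \right)} = \frac{2 V}{1433 + u}$ ($N{\left(V,u \right)} = \frac{V + V}{u + 1433} = \frac{2 V}{1433 + u}$)
$\left(M + g{\left(-136 \right)}\right) + N{\left(-1544,-1832 \right)} = \left(- \frac{2280449}{1630} + \left(-3444 + 2 \left(-136\right)\right)\right) + 2 \left(-1544\right) \frac{1}{1433 - 1832} = \left(- \frac{2280449}{1630} - 3716\right) + 2 \left(-1544\right) \frac{1}{-399} = \left(- \frac{2280449}{1630} - 3716\right) + 2 \left(-1544\right) \left(- \frac{1}{399}\right) = - \frac{8337529}{1630} + \frac{3088}{399} = - \frac{3321640631}{650370}$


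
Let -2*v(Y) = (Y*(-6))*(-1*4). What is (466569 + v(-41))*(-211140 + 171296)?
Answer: -18609578484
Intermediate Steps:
v(Y) = -12*Y (v(Y) = -Y*(-6)*(-1*4)/2 = -(-6*Y)*(-4)/2 = -12*Y)
(466569 + v(-41))*(-211140 + 171296) = (466569 - 12*(-41))*(-211140 + 171296) = (466569 + 492)*(-39844) = 467061*(-39844) = -18609578484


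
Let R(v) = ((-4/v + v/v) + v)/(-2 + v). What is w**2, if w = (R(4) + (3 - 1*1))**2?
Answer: 256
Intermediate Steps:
R(v) = (1 + v - 4/v)/(-2 + v) (R(v) = ((-4/v + 1) + v)/(-2 + v) = ((1 - 4/v) + v)/(-2 + v) = (1 + v - 4/v)/(-2 + v))
w = 16 (w = ((-4 + 4 + 4**2)/(4*(-2 + 4)) + (3 - 1*1))**2 = ((1/4)*(-4 + 4 + 16)/2 + (3 - 1))**2 = ((1/4)*(1/2)*16 + 2)**2 = (2 + 2)**2 = 4**2 = 16)
w**2 = 16**2 = 256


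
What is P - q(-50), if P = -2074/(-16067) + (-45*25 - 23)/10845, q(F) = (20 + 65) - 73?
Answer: -2086911766/174246615 ≈ -11.977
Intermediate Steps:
q(F) = 12 (q(F) = 85 - 73 = 12)
P = 4047614/174246615 (P = -2074*(-1/16067) + (-1125 - 23)*(1/10845) = 2074/16067 - 1148*1/10845 = 2074/16067 - 1148/10845 = 4047614/174246615 ≈ 0.023229)
P - q(-50) = 4047614/174246615 - 1*12 = 4047614/174246615 - 12 = -2086911766/174246615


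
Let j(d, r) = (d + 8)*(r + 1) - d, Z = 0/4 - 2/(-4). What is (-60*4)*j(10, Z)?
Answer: -4080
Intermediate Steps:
Z = ½ (Z = 0*(¼) - 2*(-¼) = 0 + ½ = ½ ≈ 0.50000)
j(d, r) = -d + (1 + r)*(8 + d) (j(d, r) = (8 + d)*(1 + r) - d = (1 + r)*(8 + d) - d = -d + (1 + r)*(8 + d))
(-60*4)*j(10, Z) = (-60*4)*(8 + 8*(½) + 10*(½)) = -240*(8 + 4 + 5) = -240*17 = -4080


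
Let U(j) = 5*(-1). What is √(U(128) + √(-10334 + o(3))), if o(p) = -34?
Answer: √(-5 + 72*I*√2) ≈ 6.9623 + 7.3125*I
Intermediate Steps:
U(j) = -5
√(U(128) + √(-10334 + o(3))) = √(-5 + √(-10334 - 34)) = √(-5 + √(-10368)) = √(-5 + 72*I*√2)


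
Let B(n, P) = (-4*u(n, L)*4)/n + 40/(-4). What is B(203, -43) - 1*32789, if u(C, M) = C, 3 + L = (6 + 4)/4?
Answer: -32815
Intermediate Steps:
L = -½ (L = -3 + (6 + 4)/4 = -3 + 10*(¼) = -3 + 5/2 = -½ ≈ -0.50000)
B(n, P) = -26 (B(n, P) = (-4*n*4)/n + 40/(-4) = (-16*n)/n + 40*(-¼) = -16 - 10 = -26)
B(203, -43) - 1*32789 = -26 - 1*32789 = -26 - 32789 = -32815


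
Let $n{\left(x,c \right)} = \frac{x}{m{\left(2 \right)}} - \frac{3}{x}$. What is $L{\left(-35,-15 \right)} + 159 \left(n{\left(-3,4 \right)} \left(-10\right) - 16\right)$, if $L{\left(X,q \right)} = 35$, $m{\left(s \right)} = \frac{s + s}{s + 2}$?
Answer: $671$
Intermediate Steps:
$m{\left(s \right)} = \frac{2 s}{2 + s}$
$n{\left(x,c \right)} = x - \frac{3}{x}$ ($n{\left(x,c \right)} = \frac{x}{2 \cdot 2 \frac{1}{2 + 2}} - \frac{3}{x} = \frac{x}{2 \cdot 2 \cdot \frac{1}{4}} - \frac{3}{x} = \frac{x}{1} - \frac{3}{x} = x 1 - \frac{3}{x} = x - \frac{3}{x}$)
$L{\left(-35,-15 \right)} + 159 \left(n{\left(-3,4 \right)} \left(-10\right) - 16\right) = 35 + 159 \left(\left(-3 - \frac{3}{-3}\right) \left(-10\right) - 16\right) = 35 + 159 \left(\left(-3 - -1\right) \left(-10\right) - 16\right) = 35 + 159 \left(\left(-3 + 1\right) \left(-10\right) - 16\right) = 35 + 159 \left(\left(-2\right) \left(-10\right) - 16\right) = 35 + 159 \left(20 - 16\right) = 35 + 159 \cdot 4 = 35 + 636 = 671$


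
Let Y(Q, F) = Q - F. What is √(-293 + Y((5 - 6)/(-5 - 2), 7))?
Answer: I*√14693/7 ≈ 17.316*I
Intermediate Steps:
√(-293 + Y((5 - 6)/(-5 - 2), 7)) = √(-293 + ((5 - 6)/(-5 - 2) - 1*7)) = √(-293 + (-1/(-7) - 7)) = √(-293 + (-1*(-⅐) - 7)) = √(-293 + (⅐ - 7)) = √(-293 - 48/7) = √(-2099/7) = I*√14693/7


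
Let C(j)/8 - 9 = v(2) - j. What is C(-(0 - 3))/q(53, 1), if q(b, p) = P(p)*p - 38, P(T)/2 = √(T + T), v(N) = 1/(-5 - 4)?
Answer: -4028/3231 - 212*√2/3231 ≈ -1.3395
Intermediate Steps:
v(N) = -⅑ (v(N) = 1/(-9) = -⅑)
P(T) = 2*√2*√T (P(T) = 2*√(T + T) = 2*√(2*T) = 2*(√2*√T) = 2*√2*√T)
q(b, p) = -38 + 2*√2*p^(3/2) (q(b, p) = (2*√2*√p)*p - 38 = 2*√2*p^(3/2) - 38 = -38 + 2*√2*p^(3/2))
C(j) = 640/9 - 8*j (C(j) = 72 + 8*(-⅑ - j) = 72 + (-8/9 - 8*j) = 640/9 - 8*j)
C(-(0 - 3))/q(53, 1) = (640/9 - (-8)*(0 - 3))/(-38 + 2*√2*1^(3/2)) = (640/9 - (-8)*(-3))/(-38 + 2*√2*1) = (640/9 - 8*3)/(-38 + 2*√2) = (640/9 - 24)/(-38 + 2*√2) = 424/(9*(-38 + 2*√2))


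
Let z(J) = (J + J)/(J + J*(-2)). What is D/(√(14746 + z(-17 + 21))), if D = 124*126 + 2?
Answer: 7813*√3686/3686 ≈ 128.69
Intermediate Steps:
z(J) = -2 (z(J) = (2*J)/(J - 2*J) = (2*J)/((-J)) = (2*J)*(-1/J) = -2)
D = 15626 (D = 15624 + 2 = 15626)
D/(√(14746 + z(-17 + 21))) = 15626/(√(14746 - 2)) = 15626/(√14744) = 15626/((2*√3686)) = 15626*(√3686/7372) = 7813*√3686/3686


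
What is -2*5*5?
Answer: -50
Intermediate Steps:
-2*5*5 = -10*5 = -50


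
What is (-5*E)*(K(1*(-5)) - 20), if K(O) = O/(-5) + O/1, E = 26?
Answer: 3120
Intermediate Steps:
K(O) = 4*O/5 (K(O) = O*(-⅕) + O*1 = -O/5 + O = 4*O/5)
(-5*E)*(K(1*(-5)) - 20) = (-5*26)*(4*(1*(-5))/5 - 20) = -130*((⅘)*(-5) - 20) = -130*(-4 - 20) = -130*(-24) = 3120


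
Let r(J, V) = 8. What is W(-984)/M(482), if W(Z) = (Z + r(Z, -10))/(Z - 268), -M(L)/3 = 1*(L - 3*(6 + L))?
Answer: 122/461049 ≈ 0.00026461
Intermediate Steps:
M(L) = 54 + 6*L (M(L) = -3*(L - 3*(6 + L)) = -3*(L + (-18 - 3*L)) = -3*(-18 - 2*L) = 54 + 6*L)
W(Z) = (8 + Z)/(-268 + Z) (W(Z) = (Z + 8)/(Z - 268) = (8 + Z)/(-268 + Z))
W(-984)/M(482) = ((8 - 984)/(-268 - 984))/(54 + 6*482) = (-976/(-1252))/(54 + 2892) = -1/1252*(-976)/2946 = (244/313)*(1/2946) = 122/461049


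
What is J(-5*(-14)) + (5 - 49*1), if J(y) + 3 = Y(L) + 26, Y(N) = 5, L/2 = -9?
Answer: -16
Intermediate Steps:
L = -18 (L = 2*(-9) = -18)
J(y) = 28 (J(y) = -3 + (5 + 26) = -3 + 31 = 28)
J(-5*(-14)) + (5 - 49*1) = 28 + (5 - 49*1) = 28 + (5 - 49) = 28 - 44 = -16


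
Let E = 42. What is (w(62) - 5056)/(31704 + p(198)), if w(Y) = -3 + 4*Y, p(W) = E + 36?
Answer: -4811/31782 ≈ -0.15138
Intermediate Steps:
p(W) = 78 (p(W) = 42 + 36 = 78)
(w(62) - 5056)/(31704 + p(198)) = ((-3 + 4*62) - 5056)/(31704 + 78) = ((-3 + 248) - 5056)/31782 = (245 - 5056)*(1/31782) = -4811*1/31782 = -4811/31782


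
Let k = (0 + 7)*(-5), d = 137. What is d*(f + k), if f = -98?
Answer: -18221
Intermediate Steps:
k = -35 (k = 7*(-5) = -35)
d*(f + k) = 137*(-98 - 35) = 137*(-133) = -18221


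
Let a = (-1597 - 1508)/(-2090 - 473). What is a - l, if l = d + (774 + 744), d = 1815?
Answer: -8539374/2563 ≈ -3331.8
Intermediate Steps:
l = 3333 (l = 1815 + (774 + 744) = 1815 + 1518 = 3333)
a = 3105/2563 (a = -3105/(-2563) = -3105*(-1/2563) = 3105/2563 ≈ 1.2115)
a - l = 3105/2563 - 1*3333 = 3105/2563 - 3333 = -8539374/2563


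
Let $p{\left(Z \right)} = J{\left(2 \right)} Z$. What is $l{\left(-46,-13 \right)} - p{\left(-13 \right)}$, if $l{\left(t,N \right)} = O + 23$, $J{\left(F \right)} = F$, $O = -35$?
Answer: $14$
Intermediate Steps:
$l{\left(t,N \right)} = -12$ ($l{\left(t,N \right)} = -35 + 23 = -12$)
$p{\left(Z \right)} = 2 Z$
$l{\left(-46,-13 \right)} - p{\left(-13 \right)} = -12 - 2 \left(-13\right) = -12 - -26 = -12 + 26 = 14$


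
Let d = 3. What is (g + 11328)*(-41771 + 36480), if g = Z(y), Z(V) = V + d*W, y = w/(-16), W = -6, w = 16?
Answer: -59835919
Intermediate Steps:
y = -1 (y = 16/(-16) = 16*(-1/16) = -1)
Z(V) = -18 + V (Z(V) = V + 3*(-6) = V - 18 = -18 + V)
g = -19 (g = -18 - 1 = -19)
(g + 11328)*(-41771 + 36480) = (-19 + 11328)*(-41771 + 36480) = 11309*(-5291) = -59835919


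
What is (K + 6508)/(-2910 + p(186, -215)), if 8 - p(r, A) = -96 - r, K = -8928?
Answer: 121/131 ≈ 0.92366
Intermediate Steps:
p(r, A) = 104 + r (p(r, A) = 8 - (-96 - r) = 8 + (96 + r) = 104 + r)
(K + 6508)/(-2910 + p(186, -215)) = (-8928 + 6508)/(-2910 + (104 + 186)) = -2420/(-2910 + 290) = -2420/(-2620) = -2420*(-1/2620) = 121/131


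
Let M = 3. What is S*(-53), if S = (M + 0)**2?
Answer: -477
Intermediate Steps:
S = 9 (S = (3 + 0)**2 = 3**2 = 9)
S*(-53) = 9*(-53) = -477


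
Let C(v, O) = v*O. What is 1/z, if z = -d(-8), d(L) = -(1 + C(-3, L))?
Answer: 1/25 ≈ 0.040000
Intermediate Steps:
C(v, O) = O*v
d(L) = -1 + 3*L (d(L) = -(1 + L*(-3)) = -(1 - 3*L) = -1 + 3*L)
z = 25 (z = -(-1 + 3*(-8)) = -(-1 - 24) = -1*(-25) = 25)
1/z = 1/25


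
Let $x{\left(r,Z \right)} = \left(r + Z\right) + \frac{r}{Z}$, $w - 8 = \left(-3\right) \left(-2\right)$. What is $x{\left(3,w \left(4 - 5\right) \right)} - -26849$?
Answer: $\frac{375729}{14} \approx 26838.0$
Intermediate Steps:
$w = 14$ ($w = 8 - -6 = 8 + 6 = 14$)
$x{\left(r,Z \right)} = Z + r + \frac{r}{Z}$ ($x{\left(r,Z \right)} = \left(Z + r\right) + \frac{r}{Z} = Z + r + \frac{r}{Z}$)
$x{\left(3,w \left(4 - 5\right) \right)} - -26849 = \left(14 \left(4 - 5\right) + 3 + \frac{3}{14 \left(4 - 5\right)}\right) - -26849 = \left(14 \left(-1\right) + 3 + \frac{3}{14 \left(-1\right)}\right) + 26849 = \left(-14 + 3 + \frac{3}{-14}\right) + 26849 = \left(-14 + 3 + 3 \left(- \frac{1}{14}\right)\right) + 26849 = \left(-14 + 3 - \frac{3}{14}\right) + 26849 = - \frac{157}{14} + 26849 = \frac{375729}{14}$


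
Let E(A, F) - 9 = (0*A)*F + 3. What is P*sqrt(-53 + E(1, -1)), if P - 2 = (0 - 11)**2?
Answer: 123*I*sqrt(41) ≈ 787.58*I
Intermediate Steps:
E(A, F) = 12 (E(A, F) = 9 + ((0*A)*F + 3) = 9 + (0*F + 3) = 9 + (0 + 3) = 9 + 3 = 12)
P = 123 (P = 2 + (0 - 11)**2 = 2 + (-11)**2 = 2 + 121 = 123)
P*sqrt(-53 + E(1, -1)) = 123*sqrt(-53 + 12) = 123*sqrt(-41) = 123*(I*sqrt(41)) = 123*I*sqrt(41)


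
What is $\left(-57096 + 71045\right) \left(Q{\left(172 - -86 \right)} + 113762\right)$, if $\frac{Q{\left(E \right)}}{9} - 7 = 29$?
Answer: $1591385614$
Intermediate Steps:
$Q{\left(E \right)} = 324$ ($Q{\left(E \right)} = 63 + 9 \cdot 29 = 63 + 261 = 324$)
$\left(-57096 + 71045\right) \left(Q{\left(172 - -86 \right)} + 113762\right) = \left(-57096 + 71045\right) \left(324 + 113762\right) = 13949 \cdot 114086 = 1591385614$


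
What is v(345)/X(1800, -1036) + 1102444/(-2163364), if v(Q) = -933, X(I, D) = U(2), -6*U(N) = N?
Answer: 216219764/77263 ≈ 2798.5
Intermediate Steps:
U(N) = -N/6
X(I, D) = -1/3 (X(I, D) = -1/6*2 = -1/3)
v(345)/X(1800, -1036) + 1102444/(-2163364) = -933/(-1/3) + 1102444/(-2163364) = -933*(-3) + 1102444*(-1/2163364) = 2799 - 39373/77263 = 216219764/77263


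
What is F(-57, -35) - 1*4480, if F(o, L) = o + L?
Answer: -4572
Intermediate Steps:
F(o, L) = L + o
F(-57, -35) - 1*4480 = (-35 - 57) - 1*4480 = -92 - 4480 = -4572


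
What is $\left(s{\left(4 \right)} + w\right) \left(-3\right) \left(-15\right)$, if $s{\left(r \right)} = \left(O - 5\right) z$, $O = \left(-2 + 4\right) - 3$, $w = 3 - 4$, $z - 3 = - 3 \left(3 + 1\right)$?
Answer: $2385$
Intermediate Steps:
$z = -9$ ($z = 3 - 3 \left(3 + 1\right) = 3 - 12 = -9$)
$w = -1$
$O = -1$ ($O = 2 - 3 = -1$)
$s{\left(r \right)} = 54$ ($s{\left(r \right)} = \left(-1 - 5\right) \left(-9\right) = \left(-6\right) \left(-9\right) = 54$)
$\left(s{\left(4 \right)} + w\right) \left(-3\right) \left(-15\right) = \left(54 - 1\right) \left(-3\right) \left(-15\right) = 53 \left(-3\right) \left(-15\right) = \left(-159\right) \left(-15\right) = 2385$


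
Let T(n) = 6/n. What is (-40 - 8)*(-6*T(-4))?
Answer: -432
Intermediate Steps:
(-40 - 8)*(-6*T(-4)) = (-40 - 8)*(-36/(-4)) = -(-288)*6*(-¼) = -(-288)*(-3)/2 = -48*9 = -432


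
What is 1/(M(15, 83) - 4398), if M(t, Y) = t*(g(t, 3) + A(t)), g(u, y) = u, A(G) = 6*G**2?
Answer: 1/16077 ≈ 6.2201e-5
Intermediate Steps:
M(t, Y) = t*(t + 6*t**2)
1/(M(15, 83) - 4398) = 1/(15**2*(1 + 6*15) - 4398) = 1/(225*(1 + 90) - 4398) = 1/(225*91 - 4398) = 1/(20475 - 4398) = 1/16077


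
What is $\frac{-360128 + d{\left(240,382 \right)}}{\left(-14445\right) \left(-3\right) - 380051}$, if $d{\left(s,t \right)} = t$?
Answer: $\frac{179873}{168358} \approx 1.0684$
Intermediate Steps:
$\frac{-360128 + d{\left(240,382 \right)}}{\left(-14445\right) \left(-3\right) - 380051} = \frac{-360128 + 382}{\left(-14445\right) \left(-3\right) - 380051} = - \frac{359746}{43335 - 380051} = - \frac{359746}{-336716} = \left(-359746\right) \left(- \frac{1}{336716}\right) = \frac{179873}{168358}$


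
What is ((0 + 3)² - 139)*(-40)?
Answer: 5200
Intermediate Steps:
((0 + 3)² - 139)*(-40) = (3² - 139)*(-40) = (9 - 139)*(-40) = -130*(-40) = 5200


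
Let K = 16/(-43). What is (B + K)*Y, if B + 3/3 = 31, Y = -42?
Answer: -53508/43 ≈ -1244.4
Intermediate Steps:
K = -16/43 (K = 16*(-1/43) = -16/43 ≈ -0.37209)
B = 30 (B = -1 + 31 = 30)
(B + K)*Y = (30 - 16/43)*(-42) = (1274/43)*(-42) = -53508/43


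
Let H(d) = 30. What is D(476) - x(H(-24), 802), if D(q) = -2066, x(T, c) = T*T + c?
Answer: -3768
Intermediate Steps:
x(T, c) = c + T² (x(T, c) = T² + c = c + T²)
D(476) - x(H(-24), 802) = -2066 - (802 + 30²) = -2066 - (802 + 900) = -2066 - 1*1702 = -2066 - 1702 = -3768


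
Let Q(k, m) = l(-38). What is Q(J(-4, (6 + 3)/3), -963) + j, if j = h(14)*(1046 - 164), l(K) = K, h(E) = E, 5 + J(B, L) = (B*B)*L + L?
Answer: 12310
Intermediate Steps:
J(B, L) = -5 + L + L*B² (J(B, L) = -5 + ((B*B)*L + L) = -5 + (B²*L + L) = -5 + (L*B² + L) = -5 + (L + L*B²) = -5 + L + L*B²)
Q(k, m) = -38
j = 12348 (j = 14*(1046 - 164) = 14*882 = 12348)
Q(J(-4, (6 + 3)/3), -963) + j = -38 + 12348 = 12310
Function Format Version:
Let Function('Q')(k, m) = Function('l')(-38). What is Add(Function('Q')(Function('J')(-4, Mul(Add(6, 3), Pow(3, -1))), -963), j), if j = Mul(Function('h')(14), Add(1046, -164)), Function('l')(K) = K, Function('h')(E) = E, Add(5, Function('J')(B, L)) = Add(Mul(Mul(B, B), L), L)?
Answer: 12310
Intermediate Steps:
Function('J')(B, L) = Add(-5, L, Mul(L, Pow(B, 2))) (Function('J')(B, L) = Add(-5, Add(Mul(Mul(B, B), L), L)) = Add(-5, Add(Mul(Pow(B, 2), L), L)) = Add(-5, Add(Mul(L, Pow(B, 2)), L)) = Add(-5, Add(L, Mul(L, Pow(B, 2)))) = Add(-5, L, Mul(L, Pow(B, 2))))
Function('Q')(k, m) = -38
j = 12348 (j = Mul(14, Add(1046, -164)) = Mul(14, 882) = 12348)
Add(Function('Q')(Function('J')(-4, Mul(Add(6, 3), Pow(3, -1))), -963), j) = Add(-38, 12348) = 12310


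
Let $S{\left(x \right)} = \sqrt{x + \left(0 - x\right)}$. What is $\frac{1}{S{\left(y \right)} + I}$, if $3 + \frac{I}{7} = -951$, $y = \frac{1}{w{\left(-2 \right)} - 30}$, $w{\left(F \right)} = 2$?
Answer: $- \frac{1}{6678} \approx -0.00014975$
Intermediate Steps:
$y = - \frac{1}{28}$ ($y = \frac{1}{2 - 30} = \frac{1}{-28} = - \frac{1}{28} \approx -0.035714$)
$I = -6678$ ($I = -21 + 7 \left(-951\right) = -21 - 6657 = -6678$)
$S{\left(x \right)} = 0$ ($S{\left(x \right)} = \sqrt{x - x} = \sqrt{0} = 0$)
$\frac{1}{S{\left(y \right)} + I} = \frac{1}{0 - 6678} = \frac{1}{-6678} = - \frac{1}{6678}$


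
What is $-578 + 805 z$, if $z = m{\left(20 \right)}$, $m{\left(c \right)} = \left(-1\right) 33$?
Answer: $-27143$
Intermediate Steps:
$m{\left(c \right)} = -33$
$z = -33$
$-578 + 805 z = -578 + 805 \left(-33\right) = -578 - 26565 = -27143$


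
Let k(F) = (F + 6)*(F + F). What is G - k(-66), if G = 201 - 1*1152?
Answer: -8871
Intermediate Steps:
G = -951 (G = 201 - 1152 = -951)
k(F) = 2*F*(6 + F) (k(F) = (6 + F)*(2*F) = 2*F*(6 + F))
G - k(-66) = -951 - 2*(-66)*(6 - 66) = -951 - 2*(-66)*(-60) = -951 - 1*7920 = -951 - 7920 = -8871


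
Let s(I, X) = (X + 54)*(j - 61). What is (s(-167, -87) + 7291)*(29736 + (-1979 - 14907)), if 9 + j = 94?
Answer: 83512150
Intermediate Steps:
j = 85 (j = -9 + 94 = 85)
s(I, X) = 1296 + 24*X (s(I, X) = (X + 54)*(85 - 61) = (54 + X)*24 = 1296 + 24*X)
(s(-167, -87) + 7291)*(29736 + (-1979 - 14907)) = ((1296 + 24*(-87)) + 7291)*(29736 + (-1979 - 14907)) = ((1296 - 2088) + 7291)*(29736 - 16886) = (-792 + 7291)*12850 = 6499*12850 = 83512150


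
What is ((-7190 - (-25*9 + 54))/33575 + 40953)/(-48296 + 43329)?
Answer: -1374989956/166767025 ≈ -8.2450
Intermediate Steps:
((-7190 - (-25*9 + 54))/33575 + 40953)/(-48296 + 43329) = ((-7190 - (-225 + 54))*(1/33575) + 40953)/(-4967) = ((-7190 - 1*(-171))*(1/33575) + 40953)*(-1/4967) = ((-7190 + 171)*(1/33575) + 40953)*(-1/4967) = (-7019*1/33575 + 40953)*(-1/4967) = (-7019/33575 + 40953)*(-1/4967) = (1374989956/33575)*(-1/4967) = -1374989956/166767025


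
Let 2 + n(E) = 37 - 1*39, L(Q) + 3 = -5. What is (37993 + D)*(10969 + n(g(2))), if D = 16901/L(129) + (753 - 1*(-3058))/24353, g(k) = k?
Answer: 76649611733655/194824 ≈ 3.9343e+8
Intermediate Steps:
L(Q) = -8 (L(Q) = -3 - 5 = -8)
n(E) = -4 (n(E) = -2 + (37 - 1*39) = -2 + (37 - 39) = -2 - 2 = -4)
D = -411559565/194824 (D = 16901/(-8) + (753 - 1*(-3058))/24353 = 16901*(-⅛) + (753 + 3058)*(1/24353) = -16901/8 + 3811*(1/24353) = -16901/8 + 3811/24353 = -411559565/194824 ≈ -2112.5)
(37993 + D)*(10969 + n(g(2))) = (37993 - 411559565/194824)*(10969 - 4) = (6990388667/194824)*10965 = 76649611733655/194824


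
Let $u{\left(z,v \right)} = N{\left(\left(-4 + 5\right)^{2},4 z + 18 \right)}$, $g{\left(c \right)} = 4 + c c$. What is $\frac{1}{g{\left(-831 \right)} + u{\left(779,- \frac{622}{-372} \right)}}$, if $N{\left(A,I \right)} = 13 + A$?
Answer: $\frac{1}{690579} \approx 1.4481 \cdot 10^{-6}$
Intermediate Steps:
$g{\left(c \right)} = 4 + c^{2}$
$u{\left(z,v \right)} = 14$ ($u{\left(z,v \right)} = 13 + \left(-4 + 5\right)^{2} = 13 + 1^{2} = 13 + 1 = 14$)
$\frac{1}{g{\left(-831 \right)} + u{\left(779,- \frac{622}{-372} \right)}} = \frac{1}{\left(4 + \left(-831\right)^{2}\right) + 14} = \frac{1}{\left(4 + 690561\right) + 14} = \frac{1}{690565 + 14} = \frac{1}{690579}$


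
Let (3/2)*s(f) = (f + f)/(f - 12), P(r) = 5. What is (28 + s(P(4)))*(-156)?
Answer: -29536/7 ≈ -4219.4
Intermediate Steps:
s(f) = 4*f/(3*(-12 + f)) (s(f) = 2*((f + f)/(f - 12))/3 = 2*((2*f)/(-12 + f))/3 = 2*(2*f/(-12 + f))/3 = 4*f/(3*(-12 + f)))
(28 + s(P(4)))*(-156) = (28 + (4/3)*5/(-12 + 5))*(-156) = (28 + (4/3)*5/(-7))*(-156) = (28 + (4/3)*5*(-⅐))*(-156) = (28 - 20/21)*(-156) = (568/21)*(-156) = -29536/7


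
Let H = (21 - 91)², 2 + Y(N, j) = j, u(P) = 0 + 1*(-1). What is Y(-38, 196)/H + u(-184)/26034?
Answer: 630712/15945825 ≈ 0.039553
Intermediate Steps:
u(P) = -1 (u(P) = 0 - 1 = -1)
Y(N, j) = -2 + j
H = 4900 (H = (-70)² = 4900)
Y(-38, 196)/H + u(-184)/26034 = (-2 + 196)/4900 - 1/26034 = 194*(1/4900) - 1*1/26034 = 97/2450 - 1/26034 = 630712/15945825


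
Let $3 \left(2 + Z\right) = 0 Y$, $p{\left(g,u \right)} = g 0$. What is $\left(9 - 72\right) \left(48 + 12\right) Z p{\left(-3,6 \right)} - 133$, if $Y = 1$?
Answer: $-133$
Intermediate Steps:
$p{\left(g,u \right)} = 0$
$Z = -2$ ($Z = -2 + \frac{0 \cdot 1}{3} = -2 + \frac{1}{3} \cdot 0 = -2 + 0 = -2$)
$\left(9 - 72\right) \left(48 + 12\right) Z p{\left(-3,6 \right)} - 133 = \left(9 - 72\right) \left(48 + 12\right) \left(\left(-2\right) 0\right) - 133 = \left(-63\right) 60 \cdot 0 - 133 = \left(-3780\right) 0 - 133 = 0 - 133 = -133$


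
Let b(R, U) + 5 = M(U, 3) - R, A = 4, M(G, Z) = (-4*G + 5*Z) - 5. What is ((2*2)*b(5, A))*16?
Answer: -1024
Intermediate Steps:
M(G, Z) = -5 - 4*G + 5*Z
b(R, U) = 5 - R - 4*U (b(R, U) = -5 + ((-5 - 4*U + 5*3) - R) = -5 + ((-5 - 4*U + 15) - R) = -5 + ((10 - 4*U) - R) = -5 + (10 - R - 4*U) = 5 - R - 4*U)
((2*2)*b(5, A))*16 = ((2*2)*(5 - 1*5 - 4*4))*16 = (4*(5 - 5 - 16))*16 = (4*(-16))*16 = -64*16 = -1024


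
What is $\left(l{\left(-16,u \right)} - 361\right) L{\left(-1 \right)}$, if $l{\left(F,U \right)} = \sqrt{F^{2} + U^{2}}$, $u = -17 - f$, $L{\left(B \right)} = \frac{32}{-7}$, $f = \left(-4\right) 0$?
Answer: $\frac{11552}{7} - \frac{32 \sqrt{545}}{7} \approx 1543.6$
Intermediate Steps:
$f = 0$
$L{\left(B \right)} = - \frac{32}{7}$ ($L{\left(B \right)} = 32 \left(- \frac{1}{7}\right) = - \frac{32}{7}$)
$u = -17$ ($u = -17 - 0 = -17 + 0 = -17$)
$\left(l{\left(-16,u \right)} - 361\right) L{\left(-1 \right)} = \left(\sqrt{\left(-16\right)^{2} + \left(-17\right)^{2}} - 361\right) \left(- \frac{32}{7}\right) = \left(\sqrt{256 + 289} - 361\right) \left(- \frac{32}{7}\right) = \left(\sqrt{545} - 361\right) \left(- \frac{32}{7}\right) = \left(-361 + \sqrt{545}\right) \left(- \frac{32}{7}\right) = \frac{11552}{7} - \frac{32 \sqrt{545}}{7}$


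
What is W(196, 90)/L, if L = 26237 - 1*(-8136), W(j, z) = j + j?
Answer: 392/34373 ≈ 0.011404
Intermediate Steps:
W(j, z) = 2*j
L = 34373 (L = 26237 + 8136 = 34373)
W(196, 90)/L = (2*196)/34373 = 392*(1/34373) = 392/34373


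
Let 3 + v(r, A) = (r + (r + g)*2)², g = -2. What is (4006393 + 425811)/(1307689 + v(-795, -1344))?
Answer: 4432204/7015007 ≈ 0.63182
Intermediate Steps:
v(r, A) = -3 + (-4 + 3*r)² (v(r, A) = -3 + (r + (r - 2)*2)² = -3 + (r + (-2 + r)*2)² = -3 + (r + (-4 + 2*r))² = -3 + (-4 + 3*r)²)
(4006393 + 425811)/(1307689 + v(-795, -1344)) = (4006393 + 425811)/(1307689 + (-3 + (-4 + 3*(-795))²)) = 4432204/(1307689 + (-3 + (-4 - 2385)²)) = 4432204/(1307689 + (-3 + (-2389)²)) = 4432204/(1307689 + (-3 + 5707321)) = 4432204/(1307689 + 5707318) = 4432204/7015007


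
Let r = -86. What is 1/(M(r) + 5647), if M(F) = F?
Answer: 1/5561 ≈ 0.00017982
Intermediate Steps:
1/(M(r) + 5647) = 1/(-86 + 5647) = 1/5561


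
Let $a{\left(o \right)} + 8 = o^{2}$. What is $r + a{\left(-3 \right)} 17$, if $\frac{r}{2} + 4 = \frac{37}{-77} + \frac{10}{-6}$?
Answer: $\frac{1087}{231} \approx 4.7056$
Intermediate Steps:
$r = - \frac{2840}{231}$ ($r = -8 + 2 \left(\frac{37}{-77} + \frac{10}{-6}\right) = -8 + 2 \left(37 \left(- \frac{1}{77}\right) + 10 \left(- \frac{1}{6}\right)\right) = -8 + 2 \left(- \frac{37}{77} - \frac{5}{3}\right) = -8 + 2 \left(- \frac{496}{231}\right) = -8 - \frac{992}{231} = - \frac{2840}{231} \approx -12.294$)
$a{\left(o \right)} = -8 + o^{2}$
$r + a{\left(-3 \right)} 17 = - \frac{2840}{231} + \left(-8 + \left(-3\right)^{2}\right) 17 = - \frac{2840}{231} + \left(-8 + 9\right) 17 = - \frac{2840}{231} + 1 \cdot 17 = - \frac{2840}{231} + 17 = \frac{1087}{231}$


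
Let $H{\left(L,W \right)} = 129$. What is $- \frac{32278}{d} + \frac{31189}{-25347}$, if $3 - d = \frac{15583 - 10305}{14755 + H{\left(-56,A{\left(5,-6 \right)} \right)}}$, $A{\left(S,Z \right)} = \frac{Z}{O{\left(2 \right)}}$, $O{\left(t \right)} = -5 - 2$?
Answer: $- \frac{6089289785815}{499006389} \approx -12203.0$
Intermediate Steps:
$O{\left(t \right)} = -7$
$A{\left(S,Z \right)} = - \frac{Z}{7}$ ($A{\left(S,Z \right)} = \frac{Z}{-7} = Z \left(- \frac{1}{7}\right) = - \frac{Z}{7}$)
$d = \frac{19687}{7442}$ ($d = 3 - \frac{15583 - 10305}{14755 + 129} = 3 - \frac{5278}{14884} = 3 - 5278 \cdot \frac{1}{14884} = 3 - \frac{2639}{7442} = \frac{19687}{7442} \approx 2.6454$)
$- \frac{32278}{d} + \frac{31189}{-25347} = - \frac{32278}{\frac{19687}{7442}} + \frac{31189}{-25347} = \left(-32278\right) \frac{7442}{19687} + 31189 \left(- \frac{1}{25347}\right) = - \frac{240212876}{19687} - \frac{31189}{25347} = - \frac{6089289785815}{499006389}$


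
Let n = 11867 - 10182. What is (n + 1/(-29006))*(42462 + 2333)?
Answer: 2189360507655/29006 ≈ 7.5480e+7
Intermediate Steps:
n = 1685
(n + 1/(-29006))*(42462 + 2333) = (1685 + 1/(-29006))*(42462 + 2333) = (1685 - 1/29006)*44795 = (48875109/29006)*44795 = 2189360507655/29006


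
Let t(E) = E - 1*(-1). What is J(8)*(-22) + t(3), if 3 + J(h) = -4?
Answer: 158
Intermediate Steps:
t(E) = 1 + E (t(E) = E + 1 = 1 + E)
J(h) = -7 (J(h) = -3 - 4 = -7)
J(8)*(-22) + t(3) = -7*(-22) + (1 + 3) = 154 + 4 = 158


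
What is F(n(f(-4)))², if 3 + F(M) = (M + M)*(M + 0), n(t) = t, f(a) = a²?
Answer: 259081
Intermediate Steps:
F(M) = -3 + 2*M² (F(M) = -3 + (M + M)*(M + 0) = -3 + (2*M)*M = -3 + 2*M²)
F(n(f(-4)))² = (-3 + 2*((-4)²)²)² = (-3 + 2*16²)² = (-3 + 2*256)² = (-3 + 512)² = 509² = 259081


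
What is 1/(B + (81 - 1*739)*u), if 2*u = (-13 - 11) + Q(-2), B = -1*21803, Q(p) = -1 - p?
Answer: -1/14236 ≈ -7.0244e-5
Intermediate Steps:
B = -21803
u = -23/2 (u = ((-13 - 11) + (-1 - 1*(-2)))/2 = (-24 + (-1 + 2))/2 = (-24 + 1)/2 = (1/2)*(-23) = -23/2 ≈ -11.500)
1/(B + (81 - 1*739)*u) = 1/(-21803 + (81 - 1*739)*(-23/2)) = 1/(-21803 + (81 - 739)*(-23/2)) = 1/(-21803 - 658*(-23/2)) = 1/(-21803 + 7567) = 1/(-14236) = -1/14236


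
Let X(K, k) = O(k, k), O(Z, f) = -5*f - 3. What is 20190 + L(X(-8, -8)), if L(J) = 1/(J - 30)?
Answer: 141331/7 ≈ 20190.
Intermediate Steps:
O(Z, f) = -3 - 5*f
X(K, k) = -3 - 5*k
L(J) = 1/(-30 + J)
20190 + L(X(-8, -8)) = 20190 + 1/(-30 + (-3 - 5*(-8))) = 20190 + 1/(-30 + (-3 + 40)) = 20190 + 1/(-30 + 37) = 20190 + 1/7 = 141331/7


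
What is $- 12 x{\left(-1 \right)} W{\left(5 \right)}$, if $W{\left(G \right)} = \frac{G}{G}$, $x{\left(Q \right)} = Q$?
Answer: $12$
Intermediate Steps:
$W{\left(G \right)} = 1$
$- 12 x{\left(-1 \right)} W{\left(5 \right)} = \left(-12\right) \left(-1\right) 1 = 12 \cdot 1 = 12$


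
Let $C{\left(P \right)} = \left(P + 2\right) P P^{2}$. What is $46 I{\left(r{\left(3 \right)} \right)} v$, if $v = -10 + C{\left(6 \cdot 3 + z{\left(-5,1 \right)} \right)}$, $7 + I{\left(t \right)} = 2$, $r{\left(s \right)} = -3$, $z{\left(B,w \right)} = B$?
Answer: $-7577350$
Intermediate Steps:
$C{\left(P \right)} = P^{3} \left(2 + P\right)$ ($C{\left(P \right)} = \left(2 + P\right) P^{3} = P^{3} \left(2 + P\right)$)
$I{\left(t \right)} = -5$ ($I{\left(t \right)} = -7 + 2 = -5$)
$v = 32945$ ($v = -10 + \left(6 \cdot 3 - 5\right)^{3} \left(2 + \left(6 \cdot 3 - 5\right)\right) = -10 + \left(18 - 5\right)^{3} \left(2 + \left(18 - 5\right)\right) = -10 + 13^{3} \left(2 + 13\right) = -10 + 2197 \cdot 15 = -10 + 32955 = 32945$)
$46 I{\left(r{\left(3 \right)} \right)} v = 46 \left(-5\right) 32945 = \left(-230\right) 32945 = -7577350$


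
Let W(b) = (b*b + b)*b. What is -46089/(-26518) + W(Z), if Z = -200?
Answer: -211083233911/26518 ≈ -7.9600e+6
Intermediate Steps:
W(b) = b*(b + b²) (W(b) = (b² + b)*b = (b + b²)*b = b*(b + b²))
-46089/(-26518) + W(Z) = -46089/(-26518) + (-200)²*(1 - 200) = -46089*(-1/26518) + 40000*(-199) = 46089/26518 - 7960000 = -211083233911/26518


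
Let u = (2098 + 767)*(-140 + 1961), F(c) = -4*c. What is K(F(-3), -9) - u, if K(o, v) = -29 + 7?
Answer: -5217187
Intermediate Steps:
K(o, v) = -22
u = 5217165 (u = 2865*1821 = 5217165)
K(F(-3), -9) - u = -22 - 1*5217165 = -22 - 5217165 = -5217187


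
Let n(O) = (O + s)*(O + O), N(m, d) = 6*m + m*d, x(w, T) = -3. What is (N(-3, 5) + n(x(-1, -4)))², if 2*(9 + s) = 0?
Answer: 1521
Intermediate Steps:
s = -9 (s = -9 + (½)*0 = -9 + 0 = -9)
N(m, d) = 6*m + d*m
n(O) = 2*O*(-9 + O) (n(O) = (O - 9)*(O + O) = (-9 + O)*(2*O) = 2*O*(-9 + O))
(N(-3, 5) + n(x(-1, -4)))² = (-3*(6 + 5) + 2*(-3)*(-9 - 3))² = (-3*11 + 2*(-3)*(-12))² = (-33 + 72)² = 39² = 1521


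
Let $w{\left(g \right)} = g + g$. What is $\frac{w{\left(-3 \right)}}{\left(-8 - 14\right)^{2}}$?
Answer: $- \frac{3}{242} \approx -0.012397$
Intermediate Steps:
$w{\left(g \right)} = 2 g$
$\frac{w{\left(-3 \right)}}{\left(-8 - 14\right)^{2}} = \frac{2 \left(-3\right)}{\left(-8 - 14\right)^{2}} = - \frac{6}{\left(-22\right)^{2}} = - \frac{6}{484} = \left(-6\right) \frac{1}{484} = - \frac{3}{242}$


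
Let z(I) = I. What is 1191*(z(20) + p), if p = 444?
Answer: 552624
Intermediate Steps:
1191*(z(20) + p) = 1191*(20 + 444) = 1191*464 = 552624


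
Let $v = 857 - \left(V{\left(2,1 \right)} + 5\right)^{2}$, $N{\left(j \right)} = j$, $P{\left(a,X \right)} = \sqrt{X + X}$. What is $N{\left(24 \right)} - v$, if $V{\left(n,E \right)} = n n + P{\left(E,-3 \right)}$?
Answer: $-758 + 18 i \sqrt{6} \approx -758.0 + 44.091 i$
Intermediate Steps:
$P{\left(a,X \right)} = \sqrt{2} \sqrt{X}$ ($P{\left(a,X \right)} = \sqrt{2 X} = \sqrt{2} \sqrt{X}$)
$V{\left(n,E \right)} = n^{2} + i \sqrt{6}$ ($V{\left(n,E \right)} = n n + \sqrt{2} \sqrt{-3} = n^{2} + \sqrt{2} i \sqrt{3} = n^{2} + i \sqrt{6}$)
$v = 857 - \left(9 + i \sqrt{6}\right)^{2}$ ($v = 857 - \left(\left(2^{2} + i \sqrt{6}\right) + 5\right)^{2} = 857 - \left(\left(4 + i \sqrt{6}\right) + 5\right)^{2} = 857 - \left(9 + i \sqrt{6}\right)^{2} \approx 782.0 - 44.091 i$)
$N{\left(24 \right)} - v = 24 - \left(782 - 18 i \sqrt{6}\right) = -758 + 18 i \sqrt{6}$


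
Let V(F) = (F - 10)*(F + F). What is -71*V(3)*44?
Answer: 131208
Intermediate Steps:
V(F) = 2*F*(-10 + F) (V(F) = (-10 + F)*(2*F) = 2*F*(-10 + F))
-71*V(3)*44 = -142*3*(-10 + 3)*44 = -142*3*(-7)*44 = -71*(-42)*44 = 2982*44 = 131208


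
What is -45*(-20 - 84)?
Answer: 4680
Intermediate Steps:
-45*(-20 - 84) = -45*(-104) = 4680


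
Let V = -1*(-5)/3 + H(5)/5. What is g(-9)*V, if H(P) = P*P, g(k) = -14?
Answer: -280/3 ≈ -93.333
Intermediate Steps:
H(P) = P²
V = 20/3 (V = -1*(-5)/3 + 5²/5 = 5*(⅓) + 25*(⅕) = 5/3 + 5 = 20/3 ≈ 6.6667)
g(-9)*V = -14*20/3 = -280/3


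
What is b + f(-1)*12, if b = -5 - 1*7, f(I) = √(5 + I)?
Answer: 12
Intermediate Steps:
b = -12 (b = -5 - 7 = -12)
b + f(-1)*12 = -12 + √(5 - 1)*12 = -12 + √4*12 = -12 + 2*12 = -12 + 24 = 12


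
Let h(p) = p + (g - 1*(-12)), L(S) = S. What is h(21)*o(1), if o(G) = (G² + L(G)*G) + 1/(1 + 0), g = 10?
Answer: 129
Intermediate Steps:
h(p) = 22 + p (h(p) = p + (10 - 1*(-12)) = p + (10 + 12) = p + 22 = 22 + p)
o(G) = 1 + 2*G² (o(G) = (G² + G*G) + 1/(1 + 0) = (G² + G²) + 1/1 = 2*G² + 1 = 1 + 2*G²)
h(21)*o(1) = (22 + 21)*(1 + 2*1²) = 43*(1 + 2*1) = 43*(1 + 2) = 43*3 = 129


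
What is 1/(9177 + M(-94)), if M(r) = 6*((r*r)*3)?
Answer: 1/168225 ≈ 5.9444e-6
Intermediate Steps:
M(r) = 18*r² (M(r) = 6*(r²*3) = 6*(3*r²) = 18*r²)
1/(9177 + M(-94)) = 1/(9177 + 18*(-94)²) = 1/(9177 + 18*8836) = 1/(9177 + 159048) = 1/168225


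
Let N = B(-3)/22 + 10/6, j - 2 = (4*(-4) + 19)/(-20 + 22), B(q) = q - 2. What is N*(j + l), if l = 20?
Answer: 4465/132 ≈ 33.826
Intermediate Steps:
B(q) = -2 + q
j = 7/2 (j = 2 + (4*(-4) + 19)/(-20 + 22) = 2 + (-16 + 19)/2 = 2 + 3*(1/2) = 2 + 3/2 = 7/2 ≈ 3.5000)
N = 95/66 (N = (-2 - 3)/22 + 10/6 = -5*1/22 + 10*(1/6) = -5/22 + 5/3 = 95/66 ≈ 1.4394)
N*(j + l) = 95*(7/2 + 20)/66 = (95/66)*(47/2) = 4465/132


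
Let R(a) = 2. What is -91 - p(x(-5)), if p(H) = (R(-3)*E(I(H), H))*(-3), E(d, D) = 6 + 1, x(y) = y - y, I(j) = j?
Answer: -49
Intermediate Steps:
x(y) = 0
E(d, D) = 7
p(H) = -42 (p(H) = (2*7)*(-3) = 14*(-3) = -42)
-91 - p(x(-5)) = -91 - 1*(-42) = -91 + 42 = -49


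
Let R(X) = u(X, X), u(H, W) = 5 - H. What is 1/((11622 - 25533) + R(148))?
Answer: -1/14054 ≈ -7.1154e-5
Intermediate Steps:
R(X) = 5 - X
1/((11622 - 25533) + R(148)) = 1/((11622 - 25533) + (5 - 1*148)) = 1/(-13911 + (5 - 148)) = 1/(-13911 - 143) = 1/(-14054) = -1/14054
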